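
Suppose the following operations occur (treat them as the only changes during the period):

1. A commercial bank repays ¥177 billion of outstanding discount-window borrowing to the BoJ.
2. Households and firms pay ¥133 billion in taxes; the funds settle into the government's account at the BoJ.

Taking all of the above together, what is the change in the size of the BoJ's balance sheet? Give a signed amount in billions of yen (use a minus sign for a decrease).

Discount-window repayment ¥177 billion: a BoJ asset is shed → −¥177B.
Government account inflow ¥133 billion: only the composition of liabilities changes → 0.
Net: −177 + 0 = -¥177 billion.

-¥177 billion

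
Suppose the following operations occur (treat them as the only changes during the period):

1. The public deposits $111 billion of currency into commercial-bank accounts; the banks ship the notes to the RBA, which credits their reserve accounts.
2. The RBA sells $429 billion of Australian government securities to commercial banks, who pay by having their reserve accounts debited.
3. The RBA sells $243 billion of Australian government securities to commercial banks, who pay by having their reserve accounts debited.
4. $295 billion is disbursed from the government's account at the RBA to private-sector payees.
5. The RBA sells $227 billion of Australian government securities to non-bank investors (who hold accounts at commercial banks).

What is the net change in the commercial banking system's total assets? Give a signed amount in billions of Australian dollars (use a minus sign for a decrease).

+$179 billion

RBA balance sheet:
  Assets:      Securities −$899B
  Liabilities: Bank reserves −$493B, Currency in circulation −$111B, Government deposits −$295B
Commercial banking system:
  Assets:      Reserves at CB −$493B, Securities +$672B
  Liabilities: Checkable deposits +$179B
Change in total bank assets = +$179 billion.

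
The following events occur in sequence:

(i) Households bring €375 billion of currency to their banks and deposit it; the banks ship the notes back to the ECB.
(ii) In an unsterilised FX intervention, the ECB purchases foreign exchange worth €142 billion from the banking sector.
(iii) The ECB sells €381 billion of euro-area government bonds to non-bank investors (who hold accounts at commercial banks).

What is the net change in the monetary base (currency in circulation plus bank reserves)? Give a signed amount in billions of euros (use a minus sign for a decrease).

-€239 billion

Currency deposit €375 billion: just a shift between currency and reserves — both are base money → 0.
FX purchase €142 billion: ECB balance sheet expands → +€142B.
Asset sale (to non-banks) €381 billion: ECB balance sheet contracts → −€381B.
Net: 0 + 142 − 381 = -€239 billion.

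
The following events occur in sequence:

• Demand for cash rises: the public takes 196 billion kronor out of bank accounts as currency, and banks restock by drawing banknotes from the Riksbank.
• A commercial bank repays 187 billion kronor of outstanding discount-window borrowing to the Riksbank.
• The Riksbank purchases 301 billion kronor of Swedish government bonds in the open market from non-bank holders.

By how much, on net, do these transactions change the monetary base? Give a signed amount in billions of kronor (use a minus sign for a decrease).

+114 billion

Currency withdrawal 196 billion kronor: just a shift between currency and reserves — both are base money → 0.
Discount-window repayment 187 billion kronor: Riksbank balance sheet contracts → −187B.
Asset purchase (from non-banks) 301 billion kronor: Riksbank balance sheet expands → +301B.
Net: 0 − 187 + 301 = +114 billion.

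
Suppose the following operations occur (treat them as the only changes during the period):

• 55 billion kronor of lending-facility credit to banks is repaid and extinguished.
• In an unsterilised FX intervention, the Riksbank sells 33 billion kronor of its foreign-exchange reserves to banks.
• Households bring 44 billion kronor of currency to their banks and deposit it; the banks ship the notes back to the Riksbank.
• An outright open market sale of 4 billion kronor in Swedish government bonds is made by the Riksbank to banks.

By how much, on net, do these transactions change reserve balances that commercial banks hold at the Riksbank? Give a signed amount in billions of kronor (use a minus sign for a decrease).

Riksbank balance sheet:
  Assets:      Securities −4B, Loans to banks −55B, Foreign assets −33B
  Liabilities: Bank reserves −48B, Currency in circulation −44B
So the change in reserve balances that commercial banks hold at the Riksbank is -48 billion.

-48 billion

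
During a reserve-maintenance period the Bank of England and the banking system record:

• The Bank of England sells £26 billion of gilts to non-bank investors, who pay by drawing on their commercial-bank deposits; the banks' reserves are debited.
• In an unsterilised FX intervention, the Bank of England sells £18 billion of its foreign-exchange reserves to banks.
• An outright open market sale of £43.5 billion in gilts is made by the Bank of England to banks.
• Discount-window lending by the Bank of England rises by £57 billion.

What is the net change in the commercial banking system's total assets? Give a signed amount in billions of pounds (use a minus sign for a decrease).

Bank of England balance sheet:
  Assets:      Securities −£69.5B, Loans to banks +£57B, Foreign assets −£18B
  Liabilities: Bank reserves −£30.5B
Commercial banking system:
  Assets:      Reserves at CB −£30.5B, Securities +£43.5B, Foreign assets +£18B
  Liabilities: Checkable deposits −£26B, Borrowings from CB +£57B
Change in total bank assets = +£31 billion.

+£31 billion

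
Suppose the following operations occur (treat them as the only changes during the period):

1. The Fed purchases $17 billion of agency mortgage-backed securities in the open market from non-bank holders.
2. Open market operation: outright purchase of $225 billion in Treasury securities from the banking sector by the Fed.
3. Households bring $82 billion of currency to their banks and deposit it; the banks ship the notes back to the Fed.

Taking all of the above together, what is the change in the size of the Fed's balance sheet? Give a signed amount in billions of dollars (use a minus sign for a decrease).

Fed balance sheet:
  Assets:      Securities +$242B
  Liabilities: Bank reserves +$324B, Currency in circulation −$82B
Commercial banking system:
  Assets:      Reserves at CB +$324B, Securities −$225B
  Liabilities: Checkable deposits +$99B
Change in total Fed assets = +$242 billion.

+$242 billion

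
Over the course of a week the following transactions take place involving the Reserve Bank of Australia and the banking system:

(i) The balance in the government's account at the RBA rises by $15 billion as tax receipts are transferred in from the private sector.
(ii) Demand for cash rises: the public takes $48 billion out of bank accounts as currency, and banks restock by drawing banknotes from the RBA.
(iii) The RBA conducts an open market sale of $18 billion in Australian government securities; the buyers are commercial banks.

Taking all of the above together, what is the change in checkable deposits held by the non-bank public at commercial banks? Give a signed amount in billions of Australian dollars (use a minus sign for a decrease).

Government account inflow $15 billion: non-bank counterparties' bank balances fall → −$15B.
Currency withdrawal $48 billion: non-bank counterparties' bank balances fall → −$48B.
OMO sale (to banks) $18 billion: the counterparty is a bank, so public deposits are unchanged → 0.
Net: −15 − 48 + 0 = -$63 billion.

-$63 billion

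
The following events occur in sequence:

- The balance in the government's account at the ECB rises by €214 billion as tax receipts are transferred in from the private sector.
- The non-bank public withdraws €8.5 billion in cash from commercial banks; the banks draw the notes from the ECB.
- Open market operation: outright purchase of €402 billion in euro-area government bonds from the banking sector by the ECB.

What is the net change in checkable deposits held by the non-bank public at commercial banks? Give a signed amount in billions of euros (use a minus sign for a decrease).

ECB balance sheet:
  Assets:      Securities +€402B
  Liabilities: Bank reserves +€179.5B, Currency in circulation +€8.5B, Government deposits +€214B
Commercial banking system:
  Assets:      Reserves at CB +€179.5B, Securities −€402B
  Liabilities: Checkable deposits −€222.5B
So the change in checkable deposits held by the non-bank public at commercial banks is -€222.5 billion.

-€222.5 billion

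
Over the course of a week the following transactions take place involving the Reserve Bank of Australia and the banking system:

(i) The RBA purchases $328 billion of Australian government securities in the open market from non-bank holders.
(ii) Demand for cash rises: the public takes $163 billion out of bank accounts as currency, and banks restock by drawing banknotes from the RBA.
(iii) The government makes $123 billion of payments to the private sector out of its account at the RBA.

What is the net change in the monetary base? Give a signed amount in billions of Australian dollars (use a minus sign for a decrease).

Asset purchase (from non-banks) $328 billion: RBA balance sheet expands → +$328B.
Currency withdrawal $163 billion: just a shift between currency and reserves — both are base money → 0.
Government spending $123 billion: a non-base liability converts back to reserves → +$123B.
Net: 328 + 0 + 123 = +$451 billion.

+$451 billion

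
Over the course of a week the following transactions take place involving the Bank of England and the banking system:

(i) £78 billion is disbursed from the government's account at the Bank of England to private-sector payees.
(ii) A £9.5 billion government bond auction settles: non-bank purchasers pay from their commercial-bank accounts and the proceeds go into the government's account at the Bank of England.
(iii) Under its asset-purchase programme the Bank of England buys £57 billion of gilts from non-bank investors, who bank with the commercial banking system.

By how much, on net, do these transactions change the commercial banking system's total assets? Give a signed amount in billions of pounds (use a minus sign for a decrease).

Bank of England balance sheet:
  Assets:      Securities +£57B
  Liabilities: Bank reserves +£125.5B, Government deposits −£68.5B
Commercial banking system:
  Assets:      Reserves at CB +£125.5B
  Liabilities: Checkable deposits +£125.5B
Change in total bank assets = +£125.5 billion.

+£125.5 billion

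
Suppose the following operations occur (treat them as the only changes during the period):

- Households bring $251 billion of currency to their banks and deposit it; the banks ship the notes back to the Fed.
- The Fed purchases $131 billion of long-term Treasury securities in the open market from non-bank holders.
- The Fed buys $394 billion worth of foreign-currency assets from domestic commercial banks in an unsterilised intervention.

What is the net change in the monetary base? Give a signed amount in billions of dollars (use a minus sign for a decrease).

+$525 billion

Currency deposit $251 billion: just a shift between currency and reserves — both are base money → 0.
Asset purchase (from non-banks) $131 billion: Fed balance sheet expands → +$131B.
FX purchase $394 billion: Fed balance sheet expands → +$394B.
Net: 0 + 131 + 394 = +$525 billion.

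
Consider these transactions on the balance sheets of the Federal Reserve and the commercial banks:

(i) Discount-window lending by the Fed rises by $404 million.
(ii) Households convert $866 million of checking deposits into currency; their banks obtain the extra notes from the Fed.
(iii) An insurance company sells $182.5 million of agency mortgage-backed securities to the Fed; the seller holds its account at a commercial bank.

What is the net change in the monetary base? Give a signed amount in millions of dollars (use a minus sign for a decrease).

Fed balance sheet:
  Assets:      Securities +$182.5M, Loans to banks +$404M
  Liabilities: Bank reserves −$279.5M, Currency in circulation +$866M
Monetary base = currency + reserves: +$866M + (−$279.5M) = +$586.5 million.

+$586.5 million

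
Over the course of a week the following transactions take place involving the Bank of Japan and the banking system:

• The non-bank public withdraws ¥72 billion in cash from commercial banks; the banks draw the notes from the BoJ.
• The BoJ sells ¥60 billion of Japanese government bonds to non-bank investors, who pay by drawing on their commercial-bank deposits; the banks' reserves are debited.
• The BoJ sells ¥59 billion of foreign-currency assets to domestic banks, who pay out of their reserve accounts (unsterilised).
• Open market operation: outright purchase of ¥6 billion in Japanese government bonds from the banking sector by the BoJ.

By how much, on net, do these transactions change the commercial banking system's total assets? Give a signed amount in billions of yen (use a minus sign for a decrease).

-¥132 billion

BoJ balance sheet:
  Assets:      Securities −¥54B, Foreign assets −¥59B
  Liabilities: Bank reserves −¥185B, Currency in circulation +¥72B
Commercial banking system:
  Assets:      Reserves at CB −¥185B, Securities −¥6B, Foreign assets +¥59B
  Liabilities: Checkable deposits −¥132B
Change in total bank assets = -¥132 billion.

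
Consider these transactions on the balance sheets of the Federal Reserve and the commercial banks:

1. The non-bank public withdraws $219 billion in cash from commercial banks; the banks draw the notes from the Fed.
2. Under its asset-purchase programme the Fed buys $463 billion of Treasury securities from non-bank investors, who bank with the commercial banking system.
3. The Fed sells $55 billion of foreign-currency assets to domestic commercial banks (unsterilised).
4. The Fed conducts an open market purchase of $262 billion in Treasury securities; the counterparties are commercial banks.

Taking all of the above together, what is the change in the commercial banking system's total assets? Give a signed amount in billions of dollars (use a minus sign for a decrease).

+$244 billion

Fed balance sheet:
  Assets:      Securities +$725B, Foreign assets −$55B
  Liabilities: Bank reserves +$451B, Currency in circulation +$219B
Commercial banking system:
  Assets:      Reserves at CB +$451B, Securities −$262B, Foreign assets +$55B
  Liabilities: Checkable deposits +$244B
Change in total bank assets = +$244 billion.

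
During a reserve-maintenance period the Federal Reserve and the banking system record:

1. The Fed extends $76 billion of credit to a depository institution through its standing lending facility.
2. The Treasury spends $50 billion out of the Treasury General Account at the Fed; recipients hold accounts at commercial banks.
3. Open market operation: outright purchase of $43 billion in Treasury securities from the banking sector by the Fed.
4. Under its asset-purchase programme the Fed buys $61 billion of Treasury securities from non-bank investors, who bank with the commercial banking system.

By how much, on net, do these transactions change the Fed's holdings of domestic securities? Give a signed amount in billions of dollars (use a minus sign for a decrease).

+$104 billion

Fed balance sheet:
  Assets:      Securities +$104B, Loans to banks +$76B
  Liabilities: Bank reserves +$230B, Government deposits −$50B
Commercial banking system:
  Assets:      Reserves at CB +$230B, Securities −$43B
  Liabilities: Checkable deposits +$111B, Borrowings from CB +$76B
So the change in the Fed's holdings of domestic securities is +$104 billion.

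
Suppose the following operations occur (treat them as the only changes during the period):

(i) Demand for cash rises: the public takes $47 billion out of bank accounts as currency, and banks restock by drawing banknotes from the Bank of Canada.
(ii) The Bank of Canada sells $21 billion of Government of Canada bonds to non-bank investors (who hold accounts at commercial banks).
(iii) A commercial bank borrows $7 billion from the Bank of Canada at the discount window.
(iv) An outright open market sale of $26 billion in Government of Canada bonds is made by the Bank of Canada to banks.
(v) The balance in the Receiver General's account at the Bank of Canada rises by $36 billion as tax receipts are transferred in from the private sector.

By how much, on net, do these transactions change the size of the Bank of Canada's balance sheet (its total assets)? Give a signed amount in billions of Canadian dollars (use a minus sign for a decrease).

Currency withdrawal $47 billion: only the composition of liabilities changes → 0.
Asset sale (to non-banks) $21 billion: a Bank of Canada asset is shed → −$21B.
Discount-window loan $7 billion: a Bank of Canada asset is acquired → +$7B.
OMO sale (to banks) $26 billion: a Bank of Canada asset is shed → −$26B.
Government account inflow $36 billion: only the composition of liabilities changes → 0.
Net: 0 − 21 + 7 − 26 + 0 = -$40 billion.

-$40 billion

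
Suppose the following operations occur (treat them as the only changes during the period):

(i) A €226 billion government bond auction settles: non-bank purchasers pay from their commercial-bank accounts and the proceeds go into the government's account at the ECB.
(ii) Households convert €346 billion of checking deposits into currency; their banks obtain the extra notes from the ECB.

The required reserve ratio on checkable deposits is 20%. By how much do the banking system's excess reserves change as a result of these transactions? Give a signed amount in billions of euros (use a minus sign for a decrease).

-€457.6 billion

Government account inflow €226 billion: reserves −€226B, deposits −€226B.
Currency withdrawal €346 billion: reserves −€346B, deposits −€346B.
Totals: Δreserves = −€572B, Δdeposits = −€572B.
Δrequired reserves = 20% × −€572B = −€114.4B.
Δexcess reserves = Δreserves − Δrequired = −€572B − (−€114.4B) = -€457.6 billion.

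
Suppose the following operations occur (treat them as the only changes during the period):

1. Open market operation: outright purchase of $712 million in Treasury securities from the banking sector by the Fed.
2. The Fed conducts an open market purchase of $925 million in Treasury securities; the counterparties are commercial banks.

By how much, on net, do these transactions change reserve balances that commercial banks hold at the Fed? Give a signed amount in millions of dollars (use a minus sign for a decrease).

OMO purchase (from banks) $712 million: the Fed pays by crediting reserve accounts → +$712M.
OMO purchase (from banks) $925 million: the Fed pays by crediting reserve accounts → +$925M.
Net: 712 + 925 = +$1637 million.

+$1637 million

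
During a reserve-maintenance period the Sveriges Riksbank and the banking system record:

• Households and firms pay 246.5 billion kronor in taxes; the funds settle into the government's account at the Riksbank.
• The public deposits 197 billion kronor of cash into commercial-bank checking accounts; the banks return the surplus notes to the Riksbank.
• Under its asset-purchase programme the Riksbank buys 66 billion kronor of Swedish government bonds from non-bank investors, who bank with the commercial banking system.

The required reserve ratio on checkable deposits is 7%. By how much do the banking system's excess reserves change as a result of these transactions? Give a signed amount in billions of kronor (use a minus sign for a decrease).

Government account inflow 246.5 billion kronor: reserves −246.5B, deposits −246.5B.
Currency deposit 197 billion kronor: reserves +197B, deposits +197B.
Asset purchase (from non-banks) 66 billion kronor: reserves +66B, deposits +66B.
Totals: Δreserves = +16.5B, Δdeposits = +16.5B.
Δrequired reserves = 7% × +16.5B = +1.155B.
Δexcess reserves = Δreserves − Δrequired = +16.5B − (+1.155B) = +15.345 billion.

+15.345 billion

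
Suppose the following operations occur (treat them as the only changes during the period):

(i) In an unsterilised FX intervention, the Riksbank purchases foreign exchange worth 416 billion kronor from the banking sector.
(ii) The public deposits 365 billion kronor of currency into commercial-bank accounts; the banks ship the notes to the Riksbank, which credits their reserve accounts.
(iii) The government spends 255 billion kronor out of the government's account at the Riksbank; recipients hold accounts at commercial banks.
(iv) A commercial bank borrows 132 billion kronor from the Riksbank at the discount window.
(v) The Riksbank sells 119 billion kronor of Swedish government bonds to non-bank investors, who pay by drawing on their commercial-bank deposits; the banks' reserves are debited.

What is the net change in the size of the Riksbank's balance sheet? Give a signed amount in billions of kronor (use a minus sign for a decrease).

FX purchase 416 billion kronor: a Riksbank asset is acquired → +416B.
Currency deposit 365 billion kronor: only the composition of liabilities changes → 0.
Government spending 255 billion kronor: only the composition of liabilities changes → 0.
Discount-window loan 132 billion kronor: a Riksbank asset is acquired → +132B.
Asset sale (to non-banks) 119 billion kronor: a Riksbank asset is shed → −119B.
Net: 416 + 0 + 0 + 132 − 119 = +429 billion.

+429 billion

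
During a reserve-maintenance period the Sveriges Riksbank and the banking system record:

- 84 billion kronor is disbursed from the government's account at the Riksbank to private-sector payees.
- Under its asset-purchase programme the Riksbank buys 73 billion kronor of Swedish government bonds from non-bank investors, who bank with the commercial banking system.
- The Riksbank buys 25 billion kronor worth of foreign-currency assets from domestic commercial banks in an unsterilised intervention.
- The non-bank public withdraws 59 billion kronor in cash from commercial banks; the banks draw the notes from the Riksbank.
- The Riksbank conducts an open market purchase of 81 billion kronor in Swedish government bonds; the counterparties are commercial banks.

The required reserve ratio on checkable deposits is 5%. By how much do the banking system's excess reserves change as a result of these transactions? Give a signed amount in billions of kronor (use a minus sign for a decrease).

+199.1 billion

Government spending 84 billion kronor: reserves +84B, deposits +84B.
Asset purchase (from non-banks) 73 billion kronor: reserves +73B, deposits +73B.
FX purchase 25 billion kronor: reserves +25B, deposits 0.
Currency withdrawal 59 billion kronor: reserves −59B, deposits −59B.
OMO purchase (from banks) 81 billion kronor: reserves +81B, deposits 0.
Totals: Δreserves = +204B, Δdeposits = +98B.
Δrequired reserves = 5% × +98B = +4.9B.
Δexcess reserves = Δreserves − Δrequired = +204B − (+4.9B) = +199.1 billion.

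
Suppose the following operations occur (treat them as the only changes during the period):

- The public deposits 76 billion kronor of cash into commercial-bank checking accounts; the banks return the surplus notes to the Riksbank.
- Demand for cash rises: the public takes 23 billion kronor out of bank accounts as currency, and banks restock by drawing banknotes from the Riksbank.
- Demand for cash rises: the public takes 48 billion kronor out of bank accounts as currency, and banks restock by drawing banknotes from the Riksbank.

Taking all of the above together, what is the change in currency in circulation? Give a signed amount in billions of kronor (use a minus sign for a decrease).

Riksbank balance sheet:
  Assets:      no change
  Liabilities: Bank reserves +5B, Currency in circulation −5B
Commercial banking system:
  Assets:      Reserves at CB +5B
  Liabilities: Checkable deposits +5B
So the change in currency in circulation is -5 billion.

-5 billion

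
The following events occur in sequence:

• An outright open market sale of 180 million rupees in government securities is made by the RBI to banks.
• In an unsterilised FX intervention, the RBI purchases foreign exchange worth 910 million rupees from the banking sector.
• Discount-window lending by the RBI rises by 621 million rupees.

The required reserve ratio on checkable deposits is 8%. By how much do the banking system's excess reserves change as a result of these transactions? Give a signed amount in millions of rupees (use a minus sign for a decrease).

+1351 million

OMO sale (to banks) 180 million rupees: reserves −180M, deposits 0.
FX purchase 910 million rupees: reserves +910M, deposits 0.
Discount-window loan 621 million rupees: reserves +621M, deposits 0.
Totals: Δreserves = +1351M, Δdeposits = 0.
Δrequired reserves = 8% × 0 = 0.
Δexcess reserves = Δreserves − Δrequired = +1351M − (0) = +1351 million.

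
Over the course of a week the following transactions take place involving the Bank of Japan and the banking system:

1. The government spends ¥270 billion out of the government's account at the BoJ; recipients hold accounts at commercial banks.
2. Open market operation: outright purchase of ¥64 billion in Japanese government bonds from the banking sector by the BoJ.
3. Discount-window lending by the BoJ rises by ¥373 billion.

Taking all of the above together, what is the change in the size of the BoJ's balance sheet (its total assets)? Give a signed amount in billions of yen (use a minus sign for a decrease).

+¥437 billion

Government spending ¥270 billion: only the composition of liabilities changes → 0.
OMO purchase (from banks) ¥64 billion: a BoJ asset is acquired → +¥64B.
Discount-window loan ¥373 billion: a BoJ asset is acquired → +¥373B.
Net: 0 + 64 + 373 = +¥437 billion.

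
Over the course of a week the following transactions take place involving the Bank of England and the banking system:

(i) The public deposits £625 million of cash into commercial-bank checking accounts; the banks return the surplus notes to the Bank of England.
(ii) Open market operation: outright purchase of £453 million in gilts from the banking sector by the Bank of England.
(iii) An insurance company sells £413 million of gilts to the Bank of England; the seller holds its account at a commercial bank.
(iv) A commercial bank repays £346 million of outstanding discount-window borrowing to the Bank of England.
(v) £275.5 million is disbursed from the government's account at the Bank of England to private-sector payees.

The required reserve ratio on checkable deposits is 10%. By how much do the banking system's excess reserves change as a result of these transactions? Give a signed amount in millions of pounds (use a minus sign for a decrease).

+£1289.15 million

Currency deposit £625 million: reserves +£625M, deposits +£625M.
OMO purchase (from banks) £453 million: reserves +£453M, deposits 0.
Asset purchase (from non-banks) £413 million: reserves +£413M, deposits +£413M.
Discount-window repayment £346 million: reserves −£346M, deposits 0.
Government spending £275.5 million: reserves +£275.5M, deposits +£275.5M.
Totals: Δreserves = +£1420.5M, Δdeposits = +£1313.5M.
Δrequired reserves = 10% × +£1313.5M = +£131.35M.
Δexcess reserves = Δreserves − Δrequired = +£1420.5M − (+£131.35M) = +£1289.15 million.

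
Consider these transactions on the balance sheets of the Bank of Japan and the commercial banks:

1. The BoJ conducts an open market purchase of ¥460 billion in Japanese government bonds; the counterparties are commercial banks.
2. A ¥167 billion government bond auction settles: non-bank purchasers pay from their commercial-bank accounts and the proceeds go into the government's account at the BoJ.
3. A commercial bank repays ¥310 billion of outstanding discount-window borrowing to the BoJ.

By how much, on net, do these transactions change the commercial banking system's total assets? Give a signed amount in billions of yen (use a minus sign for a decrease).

-¥477 billion

OMO purchase (from banks) ¥460 billion: just an asset swap on bank balance sheets → 0.
Government account inflow ¥167 billion: bank balance sheets shrink → −¥167B.
Discount-window repayment ¥310 billion: bank balance sheets shrink → −¥310B.
Net: 0 − 167 − 310 = -¥477 billion.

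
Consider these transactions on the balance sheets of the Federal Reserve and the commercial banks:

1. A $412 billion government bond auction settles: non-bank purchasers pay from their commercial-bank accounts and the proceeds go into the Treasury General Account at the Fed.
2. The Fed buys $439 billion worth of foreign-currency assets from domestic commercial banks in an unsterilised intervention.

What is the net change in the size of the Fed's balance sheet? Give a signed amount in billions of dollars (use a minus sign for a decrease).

+$439 billion

Fed balance sheet:
  Assets:      Foreign assets +$439B
  Liabilities: Bank reserves +$27B, Government deposits +$412B
Commercial banking system:
  Assets:      Reserves at CB +$27B, Foreign assets −$439B
  Liabilities: Checkable deposits −$412B
Change in total Fed assets = +$439 billion.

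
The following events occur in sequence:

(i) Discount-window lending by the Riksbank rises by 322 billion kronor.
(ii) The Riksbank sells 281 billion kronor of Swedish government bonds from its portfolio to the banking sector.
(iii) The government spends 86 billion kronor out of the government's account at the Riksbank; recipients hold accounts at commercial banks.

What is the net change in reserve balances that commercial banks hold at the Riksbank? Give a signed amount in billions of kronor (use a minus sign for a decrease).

+127 billion

Riksbank balance sheet:
  Assets:      Securities −281B, Loans to banks +322B
  Liabilities: Bank reserves +127B, Government deposits −86B
Commercial banking system:
  Assets:      Reserves at CB +127B, Securities +281B
  Liabilities: Checkable deposits +86B, Borrowings from CB +322B
So the change in reserve balances that commercial banks hold at the Riksbank is +127 billion.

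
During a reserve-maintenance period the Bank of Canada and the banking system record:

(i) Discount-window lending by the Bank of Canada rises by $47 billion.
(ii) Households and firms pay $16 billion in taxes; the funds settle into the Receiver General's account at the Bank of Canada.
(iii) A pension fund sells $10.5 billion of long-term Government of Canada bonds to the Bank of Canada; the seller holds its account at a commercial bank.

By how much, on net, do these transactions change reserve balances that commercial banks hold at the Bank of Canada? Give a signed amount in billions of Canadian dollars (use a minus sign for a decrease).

+$41.5 billion

Discount-window loan $47 billion: the loan is credited to the bank's reserve account → +$47B.
Government account inflow $16 billion: funds move from bank reserves into the government account → −$16B.
Asset purchase (from non-banks) $10.5 billion: the Bank of Canada pays by crediting reserve accounts → +$10.5B.
Net: 47 − 16 + 10.5 = +$41.5 billion.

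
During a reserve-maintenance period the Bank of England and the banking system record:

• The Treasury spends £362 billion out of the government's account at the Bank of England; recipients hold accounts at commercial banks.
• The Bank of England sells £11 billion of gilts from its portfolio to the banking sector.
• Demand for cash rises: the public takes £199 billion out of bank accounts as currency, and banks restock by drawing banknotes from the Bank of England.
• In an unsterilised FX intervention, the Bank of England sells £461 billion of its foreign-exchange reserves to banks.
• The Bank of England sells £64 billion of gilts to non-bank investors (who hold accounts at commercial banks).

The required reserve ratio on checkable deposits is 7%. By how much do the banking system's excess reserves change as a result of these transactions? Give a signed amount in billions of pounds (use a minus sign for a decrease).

Government spending £362 billion: reserves +£362B, deposits +£362B.
OMO sale (to banks) £11 billion: reserves −£11B, deposits 0.
Currency withdrawal £199 billion: reserves −£199B, deposits −£199B.
FX sale £461 billion: reserves −£461B, deposits 0.
Asset sale (to non-banks) £64 billion: reserves −£64B, deposits −£64B.
Totals: Δreserves = −£373B, Δdeposits = +£99B.
Δrequired reserves = 7% × +£99B = +£6.93B.
Δexcess reserves = Δreserves − Δrequired = −£373B − (+£6.93B) = -£379.93 billion.

-£379.93 billion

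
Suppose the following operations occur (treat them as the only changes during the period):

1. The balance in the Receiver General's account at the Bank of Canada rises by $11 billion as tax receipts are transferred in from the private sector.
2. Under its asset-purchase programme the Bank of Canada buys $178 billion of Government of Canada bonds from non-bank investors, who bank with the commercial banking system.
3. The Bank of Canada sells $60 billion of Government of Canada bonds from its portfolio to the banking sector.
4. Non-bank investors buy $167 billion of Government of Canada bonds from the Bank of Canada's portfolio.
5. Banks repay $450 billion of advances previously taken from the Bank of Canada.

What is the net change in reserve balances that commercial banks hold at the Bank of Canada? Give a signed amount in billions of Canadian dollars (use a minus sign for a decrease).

Bank of Canada balance sheet:
  Assets:      Securities −$49B, Loans to banks −$450B
  Liabilities: Bank reserves −$510B, Government deposits +$11B
So the change in reserve balances that commercial banks hold at the Bank of Canada is -$510 billion.

-$510 billion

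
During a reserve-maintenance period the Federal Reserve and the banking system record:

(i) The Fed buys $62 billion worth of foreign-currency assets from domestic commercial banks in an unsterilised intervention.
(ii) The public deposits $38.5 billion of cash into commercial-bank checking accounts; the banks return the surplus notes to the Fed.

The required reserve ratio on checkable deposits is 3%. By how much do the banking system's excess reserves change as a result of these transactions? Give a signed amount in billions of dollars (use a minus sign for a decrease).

FX purchase $62 billion: reserves +$62B, deposits 0.
Currency deposit $38.5 billion: reserves +$38.5B, deposits +$38.5B.
Totals: Δreserves = +$100.5B, Δdeposits = +$38.5B.
Δrequired reserves = 3% × +$38.5B = +$1.155B.
Δexcess reserves = Δreserves − Δrequired = +$100.5B − (+$1.155B) = +$99.345 billion.

+$99.345 billion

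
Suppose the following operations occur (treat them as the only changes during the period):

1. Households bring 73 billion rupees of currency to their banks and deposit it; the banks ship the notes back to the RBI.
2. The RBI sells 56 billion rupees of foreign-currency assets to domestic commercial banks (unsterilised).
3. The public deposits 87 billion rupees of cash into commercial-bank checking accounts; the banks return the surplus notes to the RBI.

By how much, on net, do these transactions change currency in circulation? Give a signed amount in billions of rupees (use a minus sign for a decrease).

-160 billion

RBI balance sheet:
  Assets:      Foreign assets −56B
  Liabilities: Bank reserves +104B, Currency in circulation −160B
Commercial banking system:
  Assets:      Reserves at CB +104B, Foreign assets +56B
  Liabilities: Checkable deposits +160B
So the change in currency in circulation is -160 billion.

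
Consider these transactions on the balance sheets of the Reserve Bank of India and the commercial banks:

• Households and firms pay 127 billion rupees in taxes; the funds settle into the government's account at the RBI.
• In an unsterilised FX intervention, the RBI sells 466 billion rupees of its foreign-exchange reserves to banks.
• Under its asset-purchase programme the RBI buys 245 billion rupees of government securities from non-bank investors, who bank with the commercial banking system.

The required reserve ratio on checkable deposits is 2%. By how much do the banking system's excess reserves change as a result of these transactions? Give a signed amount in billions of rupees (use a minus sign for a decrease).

Government account inflow 127 billion rupees: reserves −127B, deposits −127B.
FX sale 466 billion rupees: reserves −466B, deposits 0.
Asset purchase (from non-banks) 245 billion rupees: reserves +245B, deposits +245B.
Totals: Δreserves = −348B, Δdeposits = +118B.
Δrequired reserves = 2% × +118B = +2.36B.
Δexcess reserves = Δreserves − Δrequired = −348B − (+2.36B) = -350.36 billion.

-350.36 billion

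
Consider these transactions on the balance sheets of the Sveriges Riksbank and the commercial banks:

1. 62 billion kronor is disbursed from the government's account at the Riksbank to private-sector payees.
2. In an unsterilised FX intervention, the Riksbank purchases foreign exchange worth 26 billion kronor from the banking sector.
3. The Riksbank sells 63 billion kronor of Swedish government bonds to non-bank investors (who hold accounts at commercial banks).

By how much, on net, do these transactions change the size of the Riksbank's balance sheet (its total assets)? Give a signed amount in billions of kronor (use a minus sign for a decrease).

-37 billion

Riksbank balance sheet:
  Assets:      Securities −63B, Foreign assets +26B
  Liabilities: Bank reserves +25B, Government deposits −62B
Commercial banking system:
  Assets:      Reserves at CB +25B, Foreign assets −26B
  Liabilities: Checkable deposits −1B
Change in total Riksbank assets = -37 billion.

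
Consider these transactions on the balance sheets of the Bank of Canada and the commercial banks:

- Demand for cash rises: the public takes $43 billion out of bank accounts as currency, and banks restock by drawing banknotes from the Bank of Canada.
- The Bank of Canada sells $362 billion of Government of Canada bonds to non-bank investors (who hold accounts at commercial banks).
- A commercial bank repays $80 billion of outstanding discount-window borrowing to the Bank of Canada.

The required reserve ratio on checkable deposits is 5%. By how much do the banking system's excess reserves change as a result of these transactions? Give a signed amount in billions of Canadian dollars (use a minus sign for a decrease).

Currency withdrawal $43 billion: reserves −$43B, deposits −$43B.
Asset sale (to non-banks) $362 billion: reserves −$362B, deposits −$362B.
Discount-window repayment $80 billion: reserves −$80B, deposits 0.
Totals: Δreserves = −$485B, Δdeposits = −$405B.
Δrequired reserves = 5% × −$405B = −$20.25B.
Δexcess reserves = Δreserves − Δrequired = −$485B − (−$20.25B) = -$464.75 billion.

-$464.75 billion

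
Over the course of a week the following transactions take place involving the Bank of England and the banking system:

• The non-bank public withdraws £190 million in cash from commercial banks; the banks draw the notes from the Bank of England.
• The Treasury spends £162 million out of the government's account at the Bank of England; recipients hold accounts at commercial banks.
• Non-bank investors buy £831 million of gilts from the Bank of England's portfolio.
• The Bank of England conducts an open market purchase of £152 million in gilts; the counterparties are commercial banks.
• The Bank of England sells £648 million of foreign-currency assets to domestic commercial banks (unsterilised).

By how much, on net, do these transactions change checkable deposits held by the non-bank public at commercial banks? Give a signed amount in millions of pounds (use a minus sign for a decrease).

-£859 million

Currency withdrawal £190 million: non-bank counterparties' bank balances fall → −£190M.
Government spending £162 million: non-bank counterparties' bank balances rise → +£162M.
Asset sale (to non-banks) £831 million: non-bank counterparties' bank balances fall → −£831M.
OMO purchase (from banks) £152 million: the counterparty is a bank, so public deposits are unchanged → 0.
FX sale £648 million: the counterparty is a bank, so public deposits are unchanged → 0.
Net: −190 + 162 − 831 + 0 + 0 = -£859 million.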